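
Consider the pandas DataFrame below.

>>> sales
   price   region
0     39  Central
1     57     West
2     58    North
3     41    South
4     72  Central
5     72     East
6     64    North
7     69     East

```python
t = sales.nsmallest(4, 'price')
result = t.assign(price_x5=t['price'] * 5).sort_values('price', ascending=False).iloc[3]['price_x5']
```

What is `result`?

take 4 rows with smallest price:
   price   region
0     39  Central
3     41    South
1     57     West
2     58    North
add column price_x5 = t['price'] * 5:
   price   region  price_x5
0     39  Central       195
3     41    South       205
1     57     West       285
2     58    North       290
sort by price descending:
   price   region  price_x5
2     58    North       290
1     57     West       285
3     41    South       205
0     39  Central       195
value at position 3, column 'price_x5' → 195

195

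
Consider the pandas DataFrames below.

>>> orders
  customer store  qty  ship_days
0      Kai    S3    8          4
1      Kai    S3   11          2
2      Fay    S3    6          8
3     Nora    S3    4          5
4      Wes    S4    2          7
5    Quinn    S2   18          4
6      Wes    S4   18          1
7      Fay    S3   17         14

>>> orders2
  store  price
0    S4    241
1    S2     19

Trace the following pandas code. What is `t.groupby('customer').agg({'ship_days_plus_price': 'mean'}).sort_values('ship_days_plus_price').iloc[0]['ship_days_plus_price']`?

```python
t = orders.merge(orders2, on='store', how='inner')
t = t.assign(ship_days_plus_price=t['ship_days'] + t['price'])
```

23.0

merge on 'store' (how='inner') → 3 rows:
  customer store  qty  ship_days  price
0      Wes    S4    2          7    241
1    Quinn    S2   18          4     19
2      Wes    S4   18          1    241
add column ship_days_plus_price = t['ship_days'] + t['price']:
  customer store  qty  ship_days  price  ship_days_plus_price
0      Wes    S4    2          7    241                   248
1    Quinn    S2   18          4     19                    23
2      Wes    S4   18          1    241                   242
group by customer, mean of ship_days_plus_price:
          ship_days_plus_price
customer                      
Quinn                     23.0
Wes                      245.0
sort by ship_days_plus_price:
          ship_days_plus_price
customer                      
Quinn                     23.0
Wes                      245.0
The value at position 0, column 'ship_days_plus_price' is 23.0.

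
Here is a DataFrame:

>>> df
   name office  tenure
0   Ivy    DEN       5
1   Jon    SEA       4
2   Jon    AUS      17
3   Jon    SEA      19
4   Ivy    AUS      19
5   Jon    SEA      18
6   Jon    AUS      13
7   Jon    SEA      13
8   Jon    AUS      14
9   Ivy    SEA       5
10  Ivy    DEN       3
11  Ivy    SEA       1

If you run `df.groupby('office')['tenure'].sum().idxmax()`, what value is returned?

group by office, sum of tenure:
office
AUS    63
DEN     8
SEA    60
Name: tenure, dtype: int64

AUS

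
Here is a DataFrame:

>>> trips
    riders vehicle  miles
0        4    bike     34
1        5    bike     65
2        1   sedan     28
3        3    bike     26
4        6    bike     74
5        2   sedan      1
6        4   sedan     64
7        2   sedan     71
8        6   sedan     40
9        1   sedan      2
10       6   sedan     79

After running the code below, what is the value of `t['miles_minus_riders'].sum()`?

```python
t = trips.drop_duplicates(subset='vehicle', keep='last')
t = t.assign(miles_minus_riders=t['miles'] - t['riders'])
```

drop duplicate vehicle (keep=last):
    riders vehicle  miles
4        6    bike     74
10       6   sedan     79
add column miles_minus_riders = t['miles'] - t['riders']:
    riders vehicle  miles  miles_minus_riders
4        6    bike     74                  68
10       6   sedan     79                  73

141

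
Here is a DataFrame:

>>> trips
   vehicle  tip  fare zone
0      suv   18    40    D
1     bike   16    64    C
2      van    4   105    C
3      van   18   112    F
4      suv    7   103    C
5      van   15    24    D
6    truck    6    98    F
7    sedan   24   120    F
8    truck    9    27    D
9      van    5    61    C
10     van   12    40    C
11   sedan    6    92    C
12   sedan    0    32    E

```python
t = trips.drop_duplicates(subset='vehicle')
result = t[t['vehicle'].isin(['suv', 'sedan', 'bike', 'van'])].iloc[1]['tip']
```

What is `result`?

16

drop duplicate vehicle (keep=first):
  vehicle  tip  fare zone
0     suv   18    40    D
1    bike   16    64    C
2     van    4   105    C
6   truck    6    98    F
7   sedan   24   120    F
filter rows where vehicle in ['suv', 'sedan', 'bike', 'van']:
  vehicle  tip  fare zone
0     suv   18    40    D
1    bike   16    64    C
2     van    4   105    C
7   sedan   24   120    F
Then the value at position 1, column 'tip': 16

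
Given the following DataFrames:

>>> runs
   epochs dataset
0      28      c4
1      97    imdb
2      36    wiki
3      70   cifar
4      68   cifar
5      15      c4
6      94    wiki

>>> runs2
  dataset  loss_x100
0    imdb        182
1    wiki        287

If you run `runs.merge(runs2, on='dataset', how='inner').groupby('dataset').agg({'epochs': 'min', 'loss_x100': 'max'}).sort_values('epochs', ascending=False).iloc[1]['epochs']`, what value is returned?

merge on 'dataset' (how='inner') → 3 rows:
   epochs dataset  loss_x100
0      97    imdb        182
1      36    wiki        287
2      94    wiki        287
group by dataset: min(epochs), max(loss_x100):
         epochs  loss_x100
dataset                   
imdb         97        182
wiki         36        287
sort by epochs descending:
         epochs  loss_x100
dataset                   
imdb         97        182
wiki         36        287
So iloc[1]['epochs'] = 36.

36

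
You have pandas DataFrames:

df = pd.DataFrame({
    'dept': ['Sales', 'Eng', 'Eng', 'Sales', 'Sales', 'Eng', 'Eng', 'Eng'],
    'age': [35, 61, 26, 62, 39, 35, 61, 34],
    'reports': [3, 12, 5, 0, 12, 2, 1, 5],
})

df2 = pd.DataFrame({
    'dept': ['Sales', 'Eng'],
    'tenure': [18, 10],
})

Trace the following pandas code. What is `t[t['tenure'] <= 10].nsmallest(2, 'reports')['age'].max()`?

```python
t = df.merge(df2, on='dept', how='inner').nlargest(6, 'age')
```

merge on 'dept' (how='inner') → 8 rows:
    dept  age  reports  tenure
0  Sales   35        3      18
1    Eng   61       12      10
2    Eng   26        5      10
3  Sales   62        0      18
4  Sales   39       12      18
5    Eng   35        2      10
6    Eng   61        1      10
7    Eng   34        5      10
take 6 rows with largest age:
    dept  age  reports  tenure
3  Sales   62        0      18
1    Eng   61       12      10
6    Eng   61        1      10
4  Sales   39       12      18
0  Sales   35        3      18
5    Eng   35        2      10
filter rows where tenure <= 10:
  dept  age  reports  tenure
1  Eng   61       12      10
6  Eng   61        1      10
5  Eng   35        2      10
take 2 rows with smallest reports:
  dept  age  reports  tenure
6  Eng   61        1      10
5  Eng   35        2      10
Hence 61.

61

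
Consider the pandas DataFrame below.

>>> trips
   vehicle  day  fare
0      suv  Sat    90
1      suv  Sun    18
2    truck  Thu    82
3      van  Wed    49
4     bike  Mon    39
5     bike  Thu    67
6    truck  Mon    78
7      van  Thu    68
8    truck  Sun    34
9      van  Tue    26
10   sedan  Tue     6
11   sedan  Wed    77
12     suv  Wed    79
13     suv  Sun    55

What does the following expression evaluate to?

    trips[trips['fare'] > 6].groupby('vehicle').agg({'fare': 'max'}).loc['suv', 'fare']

90

filter rows where fare > 6:
   vehicle  day  fare
0      suv  Sat    90
1      suv  Sun    18
2    truck  Thu    82
3      van  Wed    49
4     bike  Mon    39
5     bike  Thu    67
6    truck  Mon    78
7      van  Thu    68
8    truck  Sun    34
9      van  Tue    26
11   sedan  Wed    77
12     suv  Wed    79
13     suv  Sun    55
group by vehicle, max of fare:
         fare
vehicle      
bike       67
sedan      77
suv        90
truck      82
van        68
Then the value at row 'suv', column 'fare': 90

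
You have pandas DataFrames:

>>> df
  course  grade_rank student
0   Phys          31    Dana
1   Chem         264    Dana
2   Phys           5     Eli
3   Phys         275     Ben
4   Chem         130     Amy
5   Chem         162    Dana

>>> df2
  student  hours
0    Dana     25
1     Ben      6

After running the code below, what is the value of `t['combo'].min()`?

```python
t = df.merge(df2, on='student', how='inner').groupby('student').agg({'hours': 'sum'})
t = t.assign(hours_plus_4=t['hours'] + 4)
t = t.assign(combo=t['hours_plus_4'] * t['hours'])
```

merge on 'student' (how='inner') → 4 rows:
  course  grade_rank student  hours
0   Phys          31    Dana     25
1   Chem         264    Dana     25
2   Phys         275     Ben      6
3   Chem         162    Dana     25
group by student, sum of hours:
         hours
student       
Ben          6
Dana        75
add column hours_plus_4 = t['hours'] + 4:
         hours  hours_plus_4
student                     
Ben          6            10
Dana        75            79
add column combo = t['hours_plus_4'] * t['hours']:
         hours  hours_plus_4  combo
student                            
Ben          6            10     60
Dana        75            79   5925

60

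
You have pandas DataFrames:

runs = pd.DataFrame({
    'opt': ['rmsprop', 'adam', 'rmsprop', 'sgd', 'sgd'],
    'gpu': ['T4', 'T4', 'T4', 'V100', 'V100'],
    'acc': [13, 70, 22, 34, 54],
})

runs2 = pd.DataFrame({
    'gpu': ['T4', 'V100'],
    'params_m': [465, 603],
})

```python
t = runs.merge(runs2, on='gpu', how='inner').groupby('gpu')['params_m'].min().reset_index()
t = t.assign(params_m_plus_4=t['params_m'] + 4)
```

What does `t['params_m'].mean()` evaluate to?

534.0

merge on 'gpu' (how='inner') → 5 rows:
       opt   gpu  acc  params_m
0  rmsprop    T4   13       465
1     adam    T4   70       465
2  rmsprop    T4   22       465
3      sgd  V100   34       603
4      sgd  V100   54       603
group by gpu, min of params_m:
gpu
T4      465
V100    603
Name: params_m, dtype: int64
reset_index():
    gpu  params_m
0    T4       465
1  V100       603
add column params_m_plus_4 = t['params_m'] + 4:
    gpu  params_m  params_m_plus_4
0    T4       465              469
1  V100       603              607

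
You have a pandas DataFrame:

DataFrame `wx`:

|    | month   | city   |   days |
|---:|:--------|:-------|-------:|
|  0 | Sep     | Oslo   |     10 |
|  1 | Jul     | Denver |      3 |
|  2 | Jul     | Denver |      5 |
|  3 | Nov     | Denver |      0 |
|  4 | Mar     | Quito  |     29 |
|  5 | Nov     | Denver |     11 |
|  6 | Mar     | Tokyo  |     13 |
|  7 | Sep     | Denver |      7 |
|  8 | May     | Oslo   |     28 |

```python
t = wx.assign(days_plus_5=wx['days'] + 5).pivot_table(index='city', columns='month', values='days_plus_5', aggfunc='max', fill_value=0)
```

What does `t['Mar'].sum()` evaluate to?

52

add column days_plus_5 = wx['days'] + 5:
  month    city  days  days_plus_5
0   Sep    Oslo    10           15
1   Jul  Denver     3            8
2   Jul  Denver     5           10
3   Nov  Denver     0            5
4   Mar   Quito    29           34
5   Nov  Denver    11           16
6   Mar   Tokyo    13           18
7   Sep  Denver     7           12
8   May    Oslo    28           33
pivot: rows=city, cols=month, max(days_plus_5):
month   Jul  Mar  May  Nov  Sep
city                           
Denver   10    0    0   16   12
Oslo      0    0   33    0   15
Quito     0   34    0    0    0
Tokyo     0   18    0    0    0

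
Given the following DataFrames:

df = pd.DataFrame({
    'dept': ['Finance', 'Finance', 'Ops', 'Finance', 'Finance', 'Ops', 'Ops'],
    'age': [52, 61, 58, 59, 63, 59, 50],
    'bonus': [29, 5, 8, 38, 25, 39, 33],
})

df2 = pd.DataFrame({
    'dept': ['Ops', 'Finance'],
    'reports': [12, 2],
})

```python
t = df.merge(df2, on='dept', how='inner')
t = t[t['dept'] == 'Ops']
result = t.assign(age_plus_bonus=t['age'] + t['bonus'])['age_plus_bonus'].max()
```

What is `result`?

merge on 'dept' (how='inner') → 7 rows:
      dept  age  bonus  reports
0  Finance   52     29        2
1  Finance   61      5        2
2      Ops   58      8       12
3  Finance   59     38        2
4  Finance   63     25        2
5      Ops   59     39       12
6      Ops   50     33       12
filter rows where dept == 'Ops':
  dept  age  bonus  reports
2  Ops   58      8       12
5  Ops   59     39       12
6  Ops   50     33       12
add column age_plus_bonus = t['age'] + t['bonus']:
  dept  age  bonus  reports  age_plus_bonus
2  Ops   58      8       12              66
5  Ops   59     39       12              98
6  Ops   50     33       12              83
Hence 98.

98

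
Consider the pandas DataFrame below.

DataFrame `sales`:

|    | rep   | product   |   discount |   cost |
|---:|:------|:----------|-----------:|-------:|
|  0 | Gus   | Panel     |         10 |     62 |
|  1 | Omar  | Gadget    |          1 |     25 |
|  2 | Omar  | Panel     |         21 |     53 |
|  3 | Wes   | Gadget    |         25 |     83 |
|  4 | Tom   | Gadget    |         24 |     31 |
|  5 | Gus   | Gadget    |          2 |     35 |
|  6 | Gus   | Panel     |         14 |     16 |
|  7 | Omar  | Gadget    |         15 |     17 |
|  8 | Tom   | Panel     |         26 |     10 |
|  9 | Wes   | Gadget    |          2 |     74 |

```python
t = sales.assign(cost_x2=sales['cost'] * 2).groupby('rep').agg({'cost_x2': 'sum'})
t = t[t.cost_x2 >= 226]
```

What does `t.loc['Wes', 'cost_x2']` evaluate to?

314

add column cost_x2 = sales['cost'] * 2:
    rep product  discount  cost  cost_x2
0   Gus   Panel        10    62      124
1  Omar  Gadget         1    25       50
2  Omar   Panel        21    53      106
3   Wes  Gadget        25    83      166
4   Tom  Gadget        24    31       62
5   Gus  Gadget         2    35       70
6   Gus   Panel        14    16       32
7  Omar  Gadget        15    17       34
8   Tom   Panel        26    10       20
9   Wes  Gadget         2    74      148
group by rep, sum of cost_x2:
      cost_x2
rep          
Gus       226
Omar      190
Tom        82
Wes       314
filter rows where cost_x2 >= 226:
     cost_x2
rep         
Gus      226
Wes      314
value at row 'Wes', column 'cost_x2' → 314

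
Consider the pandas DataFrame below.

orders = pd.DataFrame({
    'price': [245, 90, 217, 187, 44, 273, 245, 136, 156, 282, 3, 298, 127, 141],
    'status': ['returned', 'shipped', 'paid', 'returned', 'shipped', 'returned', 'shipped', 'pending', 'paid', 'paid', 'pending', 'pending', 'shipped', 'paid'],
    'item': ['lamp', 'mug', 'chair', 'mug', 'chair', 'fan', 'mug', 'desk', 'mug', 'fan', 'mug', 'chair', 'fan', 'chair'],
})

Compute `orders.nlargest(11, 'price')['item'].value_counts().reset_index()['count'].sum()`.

11

take 11 rows with largest price:
    price    status   item
11    298   pending  chair
9     282      paid    fan
5     273  returned    fan
0     245  returned   lamp
6     245   shipped    mug
2     217      paid  chair
3     187  returned    mug
8     156      paid    mug
13    141      paid  chair
7     136   pending   desk
12    127   shipped    fan
value_counts of item:
item
chair    3
fan      3
mug      3
lamp     1
desk     1
Name: count, dtype: int64
reset_index():
    item  count
0  chair      3
1    fan      3
2    mug      3
3   lamp      1
4   desk      1
The sum of column 'count' is 11.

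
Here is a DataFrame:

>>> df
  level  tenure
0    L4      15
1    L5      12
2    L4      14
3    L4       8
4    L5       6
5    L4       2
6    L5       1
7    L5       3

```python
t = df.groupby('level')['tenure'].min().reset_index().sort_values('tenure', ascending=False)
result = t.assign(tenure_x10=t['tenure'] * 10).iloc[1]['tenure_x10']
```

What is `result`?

group by level, min of tenure:
level
L4    2
L5    1
Name: tenure, dtype: int64
reset_index():
  level  tenure
0    L4       2
1    L5       1
sort by tenure descending:
  level  tenure
0    L4       2
1    L5       1
add column tenure_x10 = t['tenure'] * 10:
  level  tenure  tenure_x10
0    L4       2          20
1    L5       1          10

10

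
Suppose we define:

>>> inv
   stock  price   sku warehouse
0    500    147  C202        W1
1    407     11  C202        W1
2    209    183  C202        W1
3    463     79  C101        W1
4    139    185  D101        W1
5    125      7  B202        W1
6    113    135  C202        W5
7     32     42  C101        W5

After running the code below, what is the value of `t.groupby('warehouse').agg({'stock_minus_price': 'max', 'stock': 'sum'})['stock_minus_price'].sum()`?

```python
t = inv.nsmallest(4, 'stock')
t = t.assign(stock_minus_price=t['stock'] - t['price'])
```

take 4 rows with smallest stock:
   stock  price   sku warehouse
7     32     42  C101        W5
6    113    135  C202        W5
5    125      7  B202        W1
4    139    185  D101        W1
add column stock_minus_price = t['stock'] - t['price']:
   stock  price   sku warehouse  stock_minus_price
7     32     42  C101        W5                -10
6    113    135  C202        W5                -22
5    125      7  B202        W1                118
4    139    185  D101        W1                -46
group by warehouse: max(stock_minus_price), sum(stock):
           stock_minus_price  stock
warehouse                          
W1                       118    264
W5                       -10    145

108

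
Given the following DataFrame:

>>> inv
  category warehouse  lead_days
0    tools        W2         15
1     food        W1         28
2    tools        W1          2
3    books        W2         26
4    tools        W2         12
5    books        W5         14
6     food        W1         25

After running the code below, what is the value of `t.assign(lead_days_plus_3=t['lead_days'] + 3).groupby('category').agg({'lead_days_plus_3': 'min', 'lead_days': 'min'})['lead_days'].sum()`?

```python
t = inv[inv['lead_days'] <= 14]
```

16

filter rows where lead_days <= 14:
  category warehouse  lead_days
2    tools        W1          2
4    tools        W2         12
5    books        W5         14
add column lead_days_plus_3 = t['lead_days'] + 3:
  category warehouse  lead_days  lead_days_plus_3
2    tools        W1          2                 5
4    tools        W2         12                15
5    books        W5         14                17
group by category: min(lead_days_plus_3), min(lead_days):
          lead_days_plus_3  lead_days
category                             
books                   17         14
tools                    5          2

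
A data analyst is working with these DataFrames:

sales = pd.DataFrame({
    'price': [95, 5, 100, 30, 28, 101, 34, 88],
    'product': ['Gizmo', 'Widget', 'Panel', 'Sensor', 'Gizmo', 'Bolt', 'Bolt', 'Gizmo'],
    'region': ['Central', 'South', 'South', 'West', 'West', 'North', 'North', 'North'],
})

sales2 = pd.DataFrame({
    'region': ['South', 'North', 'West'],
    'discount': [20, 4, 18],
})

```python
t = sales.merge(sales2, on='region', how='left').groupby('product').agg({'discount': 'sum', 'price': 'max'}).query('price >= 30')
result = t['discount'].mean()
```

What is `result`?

merge on 'region' (how='left') → 8 rows:
   price product   region  discount
0     95   Gizmo  Central       NaN
1      5  Widget    South      20.0
2    100   Panel    South      20.0
3     30  Sensor     West      18.0
4     28   Gizmo     West      18.0
5    101    Bolt    North       4.0
6     34    Bolt    North       4.0
7     88   Gizmo    North       4.0
group by product: sum(discount), max(price):
         discount  price
product                 
Bolt          8.0    101
Gizmo        22.0     95
Panel        20.0    100
Sensor       18.0     30
Widget       20.0      5
filter rows where price >= 30:
         discount  price
product                 
Bolt          8.0    101
Gizmo        22.0     95
Panel        20.0    100
Sensor       18.0     30

17.0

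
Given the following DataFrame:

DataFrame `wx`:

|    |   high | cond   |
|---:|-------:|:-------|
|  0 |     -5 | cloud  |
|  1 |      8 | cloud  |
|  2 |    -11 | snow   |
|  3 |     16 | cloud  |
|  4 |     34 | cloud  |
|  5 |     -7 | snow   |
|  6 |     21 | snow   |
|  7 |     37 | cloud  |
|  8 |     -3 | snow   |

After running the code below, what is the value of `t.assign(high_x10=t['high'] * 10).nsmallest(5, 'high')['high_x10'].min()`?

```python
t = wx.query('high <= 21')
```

-110

filter rows where high <= 21:
   high   cond
0    -5  cloud
1     8  cloud
2   -11   snow
3    16  cloud
5    -7   snow
6    21   snow
8    -3   snow
add column high_x10 = t['high'] * 10:
   high   cond  high_x10
0    -5  cloud       -50
1     8  cloud        80
2   -11   snow      -110
3    16  cloud       160
5    -7   snow       -70
6    21   snow       210
8    -3   snow       -30
take 5 rows with smallest high:
   high   cond  high_x10
2   -11   snow      -110
5    -7   snow       -70
0    -5  cloud       -50
8    -3   snow       -30
1     8  cloud        80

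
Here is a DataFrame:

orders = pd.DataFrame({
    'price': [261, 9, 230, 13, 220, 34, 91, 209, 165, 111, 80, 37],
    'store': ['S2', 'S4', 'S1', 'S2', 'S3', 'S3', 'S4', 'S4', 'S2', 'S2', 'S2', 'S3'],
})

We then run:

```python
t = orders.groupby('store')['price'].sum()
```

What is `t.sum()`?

group by store, sum of price:
store
S1    230
S2    630
S3    291
S4    309
Name: price, dtype: int64
Reading off the sum of the resulting series, we get 1460.

1460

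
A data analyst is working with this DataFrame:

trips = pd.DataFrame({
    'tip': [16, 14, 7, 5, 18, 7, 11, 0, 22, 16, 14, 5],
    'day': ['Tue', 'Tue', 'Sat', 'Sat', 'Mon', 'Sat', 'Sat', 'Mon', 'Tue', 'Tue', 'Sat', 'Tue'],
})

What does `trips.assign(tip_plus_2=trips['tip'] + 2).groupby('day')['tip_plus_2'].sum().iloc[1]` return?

add column tip_plus_2 = trips['tip'] + 2:
    tip  day  tip_plus_2
0    16  Tue          18
1    14  Tue          16
2     7  Sat           9
3     5  Sat           7
4    18  Mon          20
5     7  Sat           9
6    11  Sat          13
7     0  Mon           2
8    22  Tue          24
9    16  Tue          18
10   14  Sat          16
11    5  Tue           7
group by day, sum of tip_plus_2:
day
Mon    22
Sat    54
Tue    83
Name: tip_plus_2, dtype: int64
The value at position 1 is 54.

54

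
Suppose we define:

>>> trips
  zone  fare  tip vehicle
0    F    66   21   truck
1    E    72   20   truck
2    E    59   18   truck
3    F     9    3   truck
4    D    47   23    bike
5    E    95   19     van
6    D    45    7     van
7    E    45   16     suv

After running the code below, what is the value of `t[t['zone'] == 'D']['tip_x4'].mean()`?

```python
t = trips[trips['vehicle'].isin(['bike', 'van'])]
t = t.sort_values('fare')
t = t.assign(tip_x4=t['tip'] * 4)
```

60.0

filter rows where vehicle in ['bike', 'van']:
  zone  fare  tip vehicle
4    D    47   23    bike
5    E    95   19     van
6    D    45    7     van
sort by fare:
  zone  fare  tip vehicle
6    D    45    7     van
4    D    47   23    bike
5    E    95   19     van
add column tip_x4 = t['tip'] * 4:
  zone  fare  tip vehicle  tip_x4
6    D    45    7     van      28
4    D    47   23    bike      92
5    E    95   19     van      76
filter rows where zone == 'D':
  zone  fare  tip vehicle  tip_x4
6    D    45    7     van      28
4    D    47   23    bike      92
Hence 60.0.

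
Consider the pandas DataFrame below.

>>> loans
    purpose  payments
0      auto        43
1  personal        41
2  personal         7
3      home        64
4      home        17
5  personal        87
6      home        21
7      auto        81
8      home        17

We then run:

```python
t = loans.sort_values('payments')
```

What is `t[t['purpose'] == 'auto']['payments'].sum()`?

sort by payments:
    purpose  payments
2  personal         7
4      home        17
8      home        17
6      home        21
1  personal        41
0      auto        43
3      home        64
7      auto        81
5  personal        87
filter rows where purpose == 'auto':
  purpose  payments
0    auto        43
7    auto        81
Hence 124.

124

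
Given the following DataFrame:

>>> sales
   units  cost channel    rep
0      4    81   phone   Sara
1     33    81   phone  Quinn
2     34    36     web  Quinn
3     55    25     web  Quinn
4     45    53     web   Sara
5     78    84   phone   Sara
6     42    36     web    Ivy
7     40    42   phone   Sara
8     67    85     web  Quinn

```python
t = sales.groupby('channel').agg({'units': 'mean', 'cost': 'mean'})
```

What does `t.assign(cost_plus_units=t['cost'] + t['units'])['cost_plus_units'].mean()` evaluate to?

103.175

group by channel: mean(units), mean(cost):
         units  cost
channel             
phone    38.75  72.0
web      48.60  47.0
add column cost_plus_units = t['cost'] + t['units']:
         units  cost  cost_plus_units
channel                              
phone    38.75  72.0           110.75
web      48.60  47.0            95.60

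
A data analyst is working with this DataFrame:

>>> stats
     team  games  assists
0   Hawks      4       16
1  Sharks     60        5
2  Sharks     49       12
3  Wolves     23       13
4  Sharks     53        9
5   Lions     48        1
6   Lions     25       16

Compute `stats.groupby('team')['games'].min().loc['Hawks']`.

4

group by team, min of games:
team
Hawks      4
Lions     25
Sharks    49
Wolves    23
Name: games, dtype: int64
Finally, value at index 'Hawks' = 4.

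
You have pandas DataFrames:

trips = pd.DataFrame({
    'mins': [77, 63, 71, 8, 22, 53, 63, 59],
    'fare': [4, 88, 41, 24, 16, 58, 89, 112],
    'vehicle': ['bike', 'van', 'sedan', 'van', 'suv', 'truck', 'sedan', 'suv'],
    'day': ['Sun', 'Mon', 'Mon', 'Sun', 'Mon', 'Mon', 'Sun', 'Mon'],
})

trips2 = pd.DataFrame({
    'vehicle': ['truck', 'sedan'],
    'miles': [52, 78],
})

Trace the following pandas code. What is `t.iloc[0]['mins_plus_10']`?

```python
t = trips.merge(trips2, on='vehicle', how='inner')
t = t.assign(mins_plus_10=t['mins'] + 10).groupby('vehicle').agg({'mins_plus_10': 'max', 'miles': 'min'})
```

81

merge on 'vehicle' (how='inner') → 3 rows:
   mins  fare vehicle  day  miles
0    71    41   sedan  Mon     78
1    53    58   truck  Mon     52
2    63    89   sedan  Sun     78
add column mins_plus_10 = t['mins'] + 10:
   mins  fare vehicle  day  miles  mins_plus_10
0    71    41   sedan  Mon     78            81
1    53    58   truck  Mon     52            63
2    63    89   sedan  Sun     78            73
group by vehicle: max(mins_plus_10), min(miles):
         mins_plus_10  miles
vehicle                     
sedan              81     78
truck              63     52
The value at position 0, column 'mins_plus_10' is 81.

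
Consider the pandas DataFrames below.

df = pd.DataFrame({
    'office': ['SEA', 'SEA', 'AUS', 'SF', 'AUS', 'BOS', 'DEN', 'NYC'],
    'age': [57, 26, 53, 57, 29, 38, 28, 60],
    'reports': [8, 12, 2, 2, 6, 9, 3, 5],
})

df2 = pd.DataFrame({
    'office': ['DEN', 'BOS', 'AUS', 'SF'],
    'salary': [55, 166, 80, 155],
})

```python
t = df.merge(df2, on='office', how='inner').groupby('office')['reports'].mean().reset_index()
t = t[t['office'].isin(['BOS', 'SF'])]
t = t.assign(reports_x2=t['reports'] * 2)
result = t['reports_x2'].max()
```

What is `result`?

18.0

merge on 'office' (how='inner') → 5 rows:
  office  age  reports  salary
0    AUS   53        2      80
1     SF   57        2     155
2    AUS   29        6      80
3    BOS   38        9     166
4    DEN   28        3      55
group by office, mean of reports:
office
AUS    4.0
BOS    9.0
DEN    3.0
SF     2.0
Name: reports, dtype: float64
reset_index():
  office  reports
0    AUS      4.0
1    BOS      9.0
2    DEN      3.0
3     SF      2.0
filter rows where office in ['BOS', 'SF']:
  office  reports
1    BOS      9.0
3     SF      2.0
add column reports_x2 = t['reports'] * 2:
  office  reports  reports_x2
1    BOS      9.0        18.0
3     SF      2.0         4.0
Reading off the max of column 'reports_x2', we get 18.0.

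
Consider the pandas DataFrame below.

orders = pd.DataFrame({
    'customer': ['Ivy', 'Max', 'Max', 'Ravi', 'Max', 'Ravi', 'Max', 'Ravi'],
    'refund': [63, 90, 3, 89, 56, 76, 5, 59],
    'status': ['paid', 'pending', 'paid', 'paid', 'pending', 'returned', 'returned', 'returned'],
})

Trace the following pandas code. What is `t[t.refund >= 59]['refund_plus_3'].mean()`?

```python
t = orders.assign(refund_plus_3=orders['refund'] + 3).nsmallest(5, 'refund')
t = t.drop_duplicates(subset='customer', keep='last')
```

64.0

add column refund_plus_3 = orders['refund'] + 3:
  customer  refund    status  refund_plus_3
0      Ivy      63      paid             66
1      Max      90   pending             93
2      Max       3      paid              6
3     Ravi      89      paid             92
4      Max      56   pending             59
5     Ravi      76  returned             79
6      Max       5  returned              8
7     Ravi      59  returned             62
take 5 rows with smallest refund:
  customer  refund    status  refund_plus_3
2      Max       3      paid              6
6      Max       5  returned              8
4      Max      56   pending             59
7     Ravi      59  returned             62
0      Ivy      63      paid             66
drop duplicate customer (keep=last):
  customer  refund    status  refund_plus_3
4      Max      56   pending             59
7     Ravi      59  returned             62
0      Ivy      63      paid             66
filter rows where refund >= 59:
  customer  refund    status  refund_plus_3
7     Ravi      59  returned             62
0      Ivy      63      paid             66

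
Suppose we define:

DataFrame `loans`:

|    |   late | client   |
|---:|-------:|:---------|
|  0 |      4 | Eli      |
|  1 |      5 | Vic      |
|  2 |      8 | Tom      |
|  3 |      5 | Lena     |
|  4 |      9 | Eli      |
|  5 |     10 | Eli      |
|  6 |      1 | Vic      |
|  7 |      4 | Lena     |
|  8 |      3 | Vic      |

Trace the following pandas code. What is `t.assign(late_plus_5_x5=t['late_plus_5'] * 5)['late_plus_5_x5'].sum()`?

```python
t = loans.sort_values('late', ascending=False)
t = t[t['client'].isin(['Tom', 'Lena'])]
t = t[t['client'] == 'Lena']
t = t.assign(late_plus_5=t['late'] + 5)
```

sort by late descending:
   late client
5    10    Eli
4     9    Eli
2     8    Tom
1     5    Vic
3     5   Lena
0     4    Eli
7     4   Lena
8     3    Vic
6     1    Vic
filter rows where client in ['Tom', 'Lena']:
   late client
2     8    Tom
3     5   Lena
7     4   Lena
filter rows where client == 'Lena':
   late client
3     5   Lena
7     4   Lena
add column late_plus_5 = t['late'] + 5:
   late client  late_plus_5
3     5   Lena           10
7     4   Lena            9
add column late_plus_5_x5 = t['late_plus_5'] * 5:
   late client  late_plus_5  late_plus_5_x5
3     5   Lena           10              50
7     4   Lena            9              45
So sum() = 95.

95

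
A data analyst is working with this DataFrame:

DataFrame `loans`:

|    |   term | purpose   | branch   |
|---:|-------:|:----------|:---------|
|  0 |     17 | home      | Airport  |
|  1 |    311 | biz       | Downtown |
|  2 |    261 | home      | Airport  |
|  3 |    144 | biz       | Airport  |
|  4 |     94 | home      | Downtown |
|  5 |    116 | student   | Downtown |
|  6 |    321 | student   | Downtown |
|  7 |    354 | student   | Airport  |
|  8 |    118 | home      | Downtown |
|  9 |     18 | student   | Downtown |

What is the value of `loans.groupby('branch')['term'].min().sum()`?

group by branch, min of term:
branch
Airport     17
Downtown    18
Name: term, dtype: int64
Hence 35.

35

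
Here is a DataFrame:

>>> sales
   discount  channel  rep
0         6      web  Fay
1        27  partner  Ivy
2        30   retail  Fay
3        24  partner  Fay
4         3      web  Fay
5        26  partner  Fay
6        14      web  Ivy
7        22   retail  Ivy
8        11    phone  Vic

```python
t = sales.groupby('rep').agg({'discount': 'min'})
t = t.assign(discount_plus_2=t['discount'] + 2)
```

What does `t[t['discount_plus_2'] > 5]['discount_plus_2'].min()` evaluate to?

13

group by rep, min of discount:
     discount
rep          
Fay         3
Ivy        14
Vic        11
add column discount_plus_2 = t['discount'] + 2:
     discount  discount_plus_2
rep                           
Fay         3                5
Ivy        14               16
Vic        11               13
filter rows where discount_plus_2 > 5:
     discount  discount_plus_2
rep                           
Ivy        14               16
Vic        11               13
min of column 'discount_plus_2' → 13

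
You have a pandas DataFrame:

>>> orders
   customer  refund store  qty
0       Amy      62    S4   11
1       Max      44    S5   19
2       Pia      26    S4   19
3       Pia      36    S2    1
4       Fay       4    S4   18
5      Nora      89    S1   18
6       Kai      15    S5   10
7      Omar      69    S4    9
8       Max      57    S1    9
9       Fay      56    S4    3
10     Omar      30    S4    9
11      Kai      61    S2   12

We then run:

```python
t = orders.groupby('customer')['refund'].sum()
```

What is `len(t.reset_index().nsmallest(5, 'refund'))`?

group by customer, sum of refund:
customer
Amy      62
Fay      60
Kai      76
Max     101
Nora     89
Omar     99
Pia      62
Name: refund, dtype: int64
reset_index():
  customer  refund
0      Amy      62
1      Fay      60
2      Kai      76
3      Max     101
4     Nora      89
5     Omar      99
6      Pia      62
take 5 rows with smallest refund:
  customer  refund
1      Fay      60
0      Amy      62
6      Pia      62
2      Kai      76
4     Nora      89
number of rows → 5

5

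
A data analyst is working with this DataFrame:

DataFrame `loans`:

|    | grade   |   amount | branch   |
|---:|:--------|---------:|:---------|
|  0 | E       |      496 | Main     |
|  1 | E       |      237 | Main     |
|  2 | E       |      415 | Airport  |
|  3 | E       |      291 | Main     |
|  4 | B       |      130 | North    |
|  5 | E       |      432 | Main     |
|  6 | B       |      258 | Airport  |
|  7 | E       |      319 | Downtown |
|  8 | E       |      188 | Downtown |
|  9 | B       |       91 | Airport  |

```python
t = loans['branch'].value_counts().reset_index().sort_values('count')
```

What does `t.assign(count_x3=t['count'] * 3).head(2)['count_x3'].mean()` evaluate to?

4.5

value_counts of branch:
branch
Main        4
Airport     3
Downtown    2
North       1
Name: count, dtype: int64
reset_index():
     branch  count
0      Main      4
1   Airport      3
2  Downtown      2
3     North      1
sort by count:
     branch  count
3     North      1
2  Downtown      2
1   Airport      3
0      Main      4
add column count_x3 = t['count'] * 3:
     branch  count  count_x3
3     North      1         3
2  Downtown      2         6
1   Airport      3         9
0      Main      4        12
take first 2 rows:
     branch  count  count_x3
3     North      1         3
2  Downtown      2         6
Reading off the mean of column 'count_x3', we get 4.5.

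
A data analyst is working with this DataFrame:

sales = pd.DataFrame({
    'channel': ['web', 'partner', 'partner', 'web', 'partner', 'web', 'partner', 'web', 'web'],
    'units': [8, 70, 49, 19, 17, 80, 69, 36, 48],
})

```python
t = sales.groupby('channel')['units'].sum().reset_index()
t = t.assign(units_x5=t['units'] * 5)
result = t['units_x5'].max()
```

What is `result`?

group by channel, sum of units:
channel
partner    205
web        191
Name: units, dtype: int64
reset_index():
   channel  units
0  partner    205
1      web    191
add column units_x5 = t['units'] * 5:
   channel  units  units_x5
0  partner    205      1025
1      web    191       955

1025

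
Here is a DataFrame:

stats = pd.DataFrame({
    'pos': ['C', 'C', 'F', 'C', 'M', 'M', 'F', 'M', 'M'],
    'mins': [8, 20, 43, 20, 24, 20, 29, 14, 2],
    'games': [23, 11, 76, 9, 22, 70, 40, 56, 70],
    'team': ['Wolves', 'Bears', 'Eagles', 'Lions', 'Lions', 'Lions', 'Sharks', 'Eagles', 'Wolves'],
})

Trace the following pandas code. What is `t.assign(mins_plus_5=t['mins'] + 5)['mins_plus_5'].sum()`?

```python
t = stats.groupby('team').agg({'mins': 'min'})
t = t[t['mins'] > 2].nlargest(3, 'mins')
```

84

group by team, min of mins:
        mins
team        
Bears     20
Eagles    14
Lions     20
Sharks    29
Wolves     2
filter rows where mins > 2:
        mins
team        
Bears     20
Eagles    14
Lions     20
Sharks    29
take 3 rows with largest mins:
        mins
team        
Sharks    29
Bears     20
Lions     20
add column mins_plus_5 = t['mins'] + 5:
        mins  mins_plus_5
team                     
Sharks    29           34
Bears     20           25
Lions     20           25
Then the sum of column 'mins_plus_5': 84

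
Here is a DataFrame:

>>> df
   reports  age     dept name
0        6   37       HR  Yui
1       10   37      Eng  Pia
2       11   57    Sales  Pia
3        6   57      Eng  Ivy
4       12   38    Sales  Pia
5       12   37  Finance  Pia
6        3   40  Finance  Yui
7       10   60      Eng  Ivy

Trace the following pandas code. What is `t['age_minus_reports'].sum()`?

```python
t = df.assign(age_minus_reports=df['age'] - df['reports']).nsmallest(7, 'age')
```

add column age_minus_reports = df['age'] - df['reports']:
   reports  age     dept name  age_minus_reports
0        6   37       HR  Yui                 31
1       10   37      Eng  Pia                 27
2       11   57    Sales  Pia                 46
3        6   57      Eng  Ivy                 51
4       12   38    Sales  Pia                 26
5       12   37  Finance  Pia                 25
6        3   40  Finance  Yui                 37
7       10   60      Eng  Ivy                 50
take 7 rows with smallest age:
   reports  age     dept name  age_minus_reports
0        6   37       HR  Yui                 31
1       10   37      Eng  Pia                 27
5       12   37  Finance  Pia                 25
4       12   38    Sales  Pia                 26
6        3   40  Finance  Yui                 37
2       11   57    Sales  Pia                 46
3        6   57      Eng  Ivy                 51

243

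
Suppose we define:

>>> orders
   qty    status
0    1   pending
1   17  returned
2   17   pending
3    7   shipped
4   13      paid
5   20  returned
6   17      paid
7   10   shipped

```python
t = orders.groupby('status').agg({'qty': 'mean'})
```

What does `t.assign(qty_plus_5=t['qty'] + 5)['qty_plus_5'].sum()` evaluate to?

71.0

group by status, mean of qty:
           qty
status        
paid      15.0
pending    9.0
returned  18.5
shipped    8.5
add column qty_plus_5 = t['qty'] + 5:
           qty  qty_plus_5
status                    
paid      15.0        20.0
pending    9.0        14.0
returned  18.5        23.5
shipped    8.5        13.5
So sum() = 71.0.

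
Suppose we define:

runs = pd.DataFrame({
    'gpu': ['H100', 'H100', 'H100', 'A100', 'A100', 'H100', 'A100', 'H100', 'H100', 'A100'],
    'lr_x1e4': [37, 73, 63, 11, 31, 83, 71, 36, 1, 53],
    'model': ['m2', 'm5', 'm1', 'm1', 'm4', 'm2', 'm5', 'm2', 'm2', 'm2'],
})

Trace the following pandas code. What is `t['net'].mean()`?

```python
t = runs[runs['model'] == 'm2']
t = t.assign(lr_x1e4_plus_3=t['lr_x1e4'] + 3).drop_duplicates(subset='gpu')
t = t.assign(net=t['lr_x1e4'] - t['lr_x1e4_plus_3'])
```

filter rows where model == 'm2':
    gpu  lr_x1e4 model
0  H100       37    m2
5  H100       83    m2
7  H100       36    m2
8  H100        1    m2
9  A100       53    m2
add column lr_x1e4_plus_3 = t['lr_x1e4'] + 3:
    gpu  lr_x1e4 model  lr_x1e4_plus_3
0  H100       37    m2              40
5  H100       83    m2              86
7  H100       36    m2              39
8  H100        1    m2               4
9  A100       53    m2              56
drop duplicate gpu (keep=first):
    gpu  lr_x1e4 model  lr_x1e4_plus_3
0  H100       37    m2              40
9  A100       53    m2              56
add column net = t['lr_x1e4'] - t['lr_x1e4_plus_3']:
    gpu  lr_x1e4 model  lr_x1e4_plus_3  net
0  H100       37    m2              40   -3
9  A100       53    m2              56   -3
Then the mean of column 'net': -3.0

-3.0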